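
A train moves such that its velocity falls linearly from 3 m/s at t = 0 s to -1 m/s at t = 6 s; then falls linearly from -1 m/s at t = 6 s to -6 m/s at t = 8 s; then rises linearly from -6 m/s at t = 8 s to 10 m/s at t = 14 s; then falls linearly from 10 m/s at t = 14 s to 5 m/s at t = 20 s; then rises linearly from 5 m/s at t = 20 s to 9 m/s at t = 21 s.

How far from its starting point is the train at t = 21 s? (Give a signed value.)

63 m

Displacement is the signed area under the v-t curve.
0–6 s: ½(3 + -1)(6) = 6 m
6–8 s: ½(-1 + -6)(2) = -7 m
8–14 s: ½(-6 + 10)(6) = 12 m
14–20 s: ½(10 + 5)(6) = 45 m
20–21 s: ½(5 + 9)(1) = 7 m
Net displacement = 63 m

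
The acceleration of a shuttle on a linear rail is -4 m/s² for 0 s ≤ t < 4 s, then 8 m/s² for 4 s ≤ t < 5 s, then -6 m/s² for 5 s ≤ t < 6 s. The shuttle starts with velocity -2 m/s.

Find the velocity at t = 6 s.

-16 m/s

Δv equals the area under the a-t graph; then v = v₀ + Δv.
0–4 s: -4 × 4 = -16 m/s
4–5 s: 8 × 1 = 8 m/s
5–6 s: -6 × 1 = -6 m/s
Δv = -14 m/s, so v(6) = -2 + (-14) = -16 m/s.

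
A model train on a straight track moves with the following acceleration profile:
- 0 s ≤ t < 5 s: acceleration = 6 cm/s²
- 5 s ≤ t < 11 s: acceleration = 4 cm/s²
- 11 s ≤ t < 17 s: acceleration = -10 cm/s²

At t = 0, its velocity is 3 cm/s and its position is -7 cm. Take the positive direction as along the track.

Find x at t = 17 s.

515 cm

On each constant-a segment, Δv = aΔt and Δx = v₀Δt + ½aΔt²; chain segment to segment.
0–5 s: v starts 3 cm/s; Δx = 3·5 + ½·6·5² = 90 cm; v ends 33 cm/s.
5–11 s: v starts 33 cm/s; Δx = 33·6 + ½·4·6² = 270 cm; v ends 57 cm/s.
11–17 s: v starts 57 cm/s; Δx = 57·6 + ½·-10·6² = 162 cm; v ends -3 cm/s.
x(17) = -7 + Σ Δx = 515 cm.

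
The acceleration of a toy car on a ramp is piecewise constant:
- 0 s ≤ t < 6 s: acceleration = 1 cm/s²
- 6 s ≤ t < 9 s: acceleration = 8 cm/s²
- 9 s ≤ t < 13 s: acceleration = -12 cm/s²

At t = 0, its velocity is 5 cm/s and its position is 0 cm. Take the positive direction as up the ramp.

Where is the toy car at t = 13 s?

161 cm

On each constant-a segment, Δv = aΔt and Δx = v₀Δt + ½aΔt²; chain segment to segment.
0–6 s: v starts 5 cm/s; Δx = 5·6 + ½·1·6² = 48 cm; v ends 11 cm/s.
6–9 s: v starts 11 cm/s; Δx = 11·3 + ½·8·3² = 69 cm; v ends 35 cm/s.
9–13 s: v starts 35 cm/s; Δx = 35·4 + ½·-12·4² = 44 cm; v ends -13 cm/s.
x(13) = 0 + Σ Δx = 161 cm.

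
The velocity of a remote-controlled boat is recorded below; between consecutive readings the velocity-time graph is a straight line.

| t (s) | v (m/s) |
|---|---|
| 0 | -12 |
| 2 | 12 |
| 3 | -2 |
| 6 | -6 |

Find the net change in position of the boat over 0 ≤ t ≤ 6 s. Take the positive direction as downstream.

-7 m

Net displacement equals the area under the velocity-time graph (areas below the axis count negative).
0–2 s: ½(-12 + 12)(2) = 0 m
2–3 s: ½(12 + -2)(1) = 5 m
3–6 s: ½(-2 + -6)(3) = -12 m
Net displacement = -7 m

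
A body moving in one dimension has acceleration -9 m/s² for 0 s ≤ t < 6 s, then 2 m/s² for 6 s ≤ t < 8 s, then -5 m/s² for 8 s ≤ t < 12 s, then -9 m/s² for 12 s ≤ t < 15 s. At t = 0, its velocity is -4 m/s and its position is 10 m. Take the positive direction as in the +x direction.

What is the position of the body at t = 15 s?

On each constant-a segment, Δv = aΔt and Δx = v₀Δt + ½aΔt²; chain segment to segment.
0–6 s: v starts -4 m/s; Δx = -4·6 + ½·-9·6² = -186 m; v ends -58 m/s.
6–8 s: v starts -58 m/s; Δx = -58·2 + ½·2·2² = -112 m; v ends -54 m/s.
8–12 s: v starts -54 m/s; Δx = -54·4 + ½·-5·4² = -256 m; v ends -74 m/s.
12–15 s: v starts -74 m/s; Δx = -74·3 + ½·-9·3² = -262.5 m; v ends -101 m/s.
x(15) = 10 + Σ Δx = -806.5 m.

-806.5 m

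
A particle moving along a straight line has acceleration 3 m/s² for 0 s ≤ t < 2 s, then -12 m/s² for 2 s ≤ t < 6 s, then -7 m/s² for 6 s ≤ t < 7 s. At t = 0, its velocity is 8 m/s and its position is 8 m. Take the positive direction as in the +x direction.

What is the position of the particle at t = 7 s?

-47.5 m

On each constant-a segment, Δv = aΔt and Δx = v₀Δt + ½aΔt²; chain segment to segment.
0–2 s: v starts 8 m/s; Δx = 8·2 + ½·3·2² = 22 m; v ends 14 m/s.
2–6 s: v starts 14 m/s; Δx = 14·4 + ½·-12·4² = -40 m; v ends -34 m/s.
6–7 s: v starts -34 m/s; Δx = -34·1 + ½·-7·1² = -37.5 m; v ends -41 m/s.
x(7) = 8 + Σ Δx = -47.5 m.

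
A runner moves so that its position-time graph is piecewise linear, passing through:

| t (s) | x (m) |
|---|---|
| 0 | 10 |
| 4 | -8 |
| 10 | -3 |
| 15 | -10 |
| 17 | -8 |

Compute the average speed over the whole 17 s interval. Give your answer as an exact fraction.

Average speed = (total path length)/(elapsed time); on a piecewise-linear x-t graph the path length is Σ|Δx|.
0–4 s: |Δx| = |-8 − 10| = 18 m
4–10 s: |Δx| = |-3 − -8| = 5 m
10–15 s: |Δx| = |-10 − -3| = 7 m
15–17 s: |Δx| = |-8 − -10| = 2 m
Total path = 32 m; average speed = 32/17 = 32/17 m/s.

32/17 m/s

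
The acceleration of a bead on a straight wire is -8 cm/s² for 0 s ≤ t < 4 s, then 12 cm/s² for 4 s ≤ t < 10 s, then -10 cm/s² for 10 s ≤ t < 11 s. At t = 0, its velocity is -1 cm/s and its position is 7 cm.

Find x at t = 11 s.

-9 cm

On each constant-a segment, Δv = aΔt and Δx = v₀Δt + ½aΔt²; chain segment to segment.
0–4 s: v starts -1 cm/s; Δx = -1·4 + ½·-8·4² = -68 cm; v ends -33 cm/s.
4–10 s: v starts -33 cm/s; Δx = -33·6 + ½·12·6² = 18 cm; v ends 39 cm/s.
10–11 s: v starts 39 cm/s; Δx = 39·1 + ½·-10·1² = 34 cm; v ends 29 cm/s.
x(11) = 7 + Σ Δx = -9 cm.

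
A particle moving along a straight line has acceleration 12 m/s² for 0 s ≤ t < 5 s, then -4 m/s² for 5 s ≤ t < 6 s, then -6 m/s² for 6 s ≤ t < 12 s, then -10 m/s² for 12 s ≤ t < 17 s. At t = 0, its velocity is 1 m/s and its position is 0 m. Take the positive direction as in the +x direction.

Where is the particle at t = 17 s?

428 m

On each constant-a segment, Δv = aΔt and Δx = v₀Δt + ½aΔt²; chain segment to segment.
0–5 s: v starts 1 m/s; Δx = 1·5 + ½·12·5² = 155 m; v ends 61 m/s.
5–6 s: v starts 61 m/s; Δx = 61·1 + ½·-4·1² = 59 m; v ends 57 m/s.
6–12 s: v starts 57 m/s; Δx = 57·6 + ½·-6·6² = 234 m; v ends 21 m/s.
12–17 s: v starts 21 m/s; Δx = 21·5 + ½·-10·5² = -20 m; v ends -29 m/s.
x(17) = 0 + Σ Δx = 428 m.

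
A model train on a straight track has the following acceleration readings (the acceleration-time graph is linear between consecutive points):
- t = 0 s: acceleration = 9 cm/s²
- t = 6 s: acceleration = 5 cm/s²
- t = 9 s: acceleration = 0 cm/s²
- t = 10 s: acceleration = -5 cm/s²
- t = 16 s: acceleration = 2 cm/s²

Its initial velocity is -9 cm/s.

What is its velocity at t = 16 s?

29 cm/s

Δv equals the area under the a-t graph; then v = v₀ + Δv.
0–6 s: ½(9 + 5)(6) = 42 cm/s
6–9 s: ½(5 + 0)(3) = 7.5 cm/s
9–10 s: ½(0 + -5)(1) = -2.5 cm/s
10–16 s: ½(-5 + 2)(6) = -9 cm/s
Δv = 38 cm/s, so v(16) = -9 + (38) = 29 cm/s.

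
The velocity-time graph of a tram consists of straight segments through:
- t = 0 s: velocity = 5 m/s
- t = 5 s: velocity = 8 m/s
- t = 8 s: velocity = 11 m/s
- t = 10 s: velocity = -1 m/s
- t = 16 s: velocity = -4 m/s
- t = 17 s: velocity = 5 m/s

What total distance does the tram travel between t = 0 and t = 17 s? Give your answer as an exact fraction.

796/9 m

Total distance travelled is ∫|v| dt — sum the magnitudes of each area piece.
0–5 s: |½(5 + 8)(5)| = 32.5 m
5–8 s: |½(8 + 11)(3)| = 28.5 m
8–10 s: v = 0 at t = 59/6 s; triangle areas 121/12 + 1/12 = 61/6 m
10–16 s: |½(-1 + -4)(6)| = 15 m
16–17 s: v = 0 at t = 148/9 s; triangle areas 8/9 + 25/18 = 41/18 m
Total distance = 796/9 m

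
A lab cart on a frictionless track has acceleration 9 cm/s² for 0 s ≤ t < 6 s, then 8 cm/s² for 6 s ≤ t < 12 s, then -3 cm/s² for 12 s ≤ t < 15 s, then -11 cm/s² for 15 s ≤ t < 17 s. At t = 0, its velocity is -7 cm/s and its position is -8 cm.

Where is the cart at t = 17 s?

959.5 cm

On each constant-a segment, Δv = aΔt and Δx = v₀Δt + ½aΔt²; chain segment to segment.
0–6 s: v starts -7 cm/s; Δx = -7·6 + ½·9·6² = 120 cm; v ends 47 cm/s.
6–12 s: v starts 47 cm/s; Δx = 47·6 + ½·8·6² = 426 cm; v ends 95 cm/s.
12–15 s: v starts 95 cm/s; Δx = 95·3 + ½·-3·3² = 271.5 cm; v ends 86 cm/s.
15–17 s: v starts 86 cm/s; Δx = 86·2 + ½·-11·2² = 150 cm; v ends 64 cm/s.
x(17) = -8 + Σ Δx = 959.5 cm.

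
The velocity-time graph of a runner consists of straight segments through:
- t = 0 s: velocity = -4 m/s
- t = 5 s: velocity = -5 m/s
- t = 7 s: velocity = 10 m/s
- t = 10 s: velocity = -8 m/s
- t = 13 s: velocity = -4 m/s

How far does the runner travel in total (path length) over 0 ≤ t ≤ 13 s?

Total distance travelled is ∫|v| dt — sum the magnitudes of each area piece.
0–5 s: |½(-4 + -5)(5)| = 22.5 m
5–7 s: v = 0 at t = 17/3 s; triangle areas 5/3 + 20/3 = 25/3 m
7–10 s: v = 0 at t = 26/3 s; triangle areas 25/3 + 16/3 = 41/3 m
10–13 s: |½(-8 + -4)(3)| = 18 m
Total distance = 62.5 m

62.5 m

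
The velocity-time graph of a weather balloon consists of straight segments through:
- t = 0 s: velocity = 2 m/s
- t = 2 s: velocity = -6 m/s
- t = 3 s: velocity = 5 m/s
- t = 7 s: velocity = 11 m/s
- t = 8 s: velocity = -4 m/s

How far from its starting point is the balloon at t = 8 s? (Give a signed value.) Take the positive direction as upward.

31 m

Displacement is the signed area under the v-t curve.
0–2 s: ½(2 + -6)(2) = -4 m
2–3 s: ½(-6 + 5)(1) = -0.5 m
3–7 s: ½(5 + 11)(4) = 32 m
7–8 s: ½(11 + -4)(1) = 3.5 m
Net displacement = 31 m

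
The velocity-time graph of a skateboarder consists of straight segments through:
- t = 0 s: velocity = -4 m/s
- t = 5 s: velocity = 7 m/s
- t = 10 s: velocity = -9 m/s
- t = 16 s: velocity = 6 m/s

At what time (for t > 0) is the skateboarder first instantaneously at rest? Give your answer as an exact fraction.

v changes sign on 0–5 s (from -4 to 7); the graph is linear there, so v = 0 at t = 0 + (4)·(5 − 0)/(7 − -4) = 20/11 s.

t = 20/11 s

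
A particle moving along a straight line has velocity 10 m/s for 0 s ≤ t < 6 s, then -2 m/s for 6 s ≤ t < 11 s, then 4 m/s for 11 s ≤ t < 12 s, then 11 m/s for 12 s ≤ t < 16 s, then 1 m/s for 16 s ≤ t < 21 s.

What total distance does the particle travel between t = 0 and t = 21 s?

123 m

Total distance travelled is ∫|v| dt — sum the magnitudes of each area piece.
0–6 s: |10| × 6 = 60 m
6–11 s: |-2| × 5 = 10 m
11–12 s: |4| × 1 = 4 m
12–16 s: |11| × 4 = 44 m
16–21 s: |1| × 5 = 5 m
Total distance = 123 m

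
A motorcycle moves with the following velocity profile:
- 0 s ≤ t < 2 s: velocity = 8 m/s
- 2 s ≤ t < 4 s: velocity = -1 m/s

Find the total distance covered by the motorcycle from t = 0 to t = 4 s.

Distance (not displacement) is the total path length: add the absolute areas under v-t.
0–2 s: |8| × 2 = 16 m
2–4 s: |-1| × 2 = 2 m
Total distance = 18 m

18 m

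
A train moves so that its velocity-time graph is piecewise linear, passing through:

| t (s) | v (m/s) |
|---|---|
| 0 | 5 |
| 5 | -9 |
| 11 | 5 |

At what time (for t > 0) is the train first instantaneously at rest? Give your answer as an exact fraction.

v changes sign on 0–5 s (from 5 to -9); the graph is linear there, so v = 0 at t = 0 + (-5)·(5 − 0)/(-9 − 5) = 25/14 s.

t = 25/14 s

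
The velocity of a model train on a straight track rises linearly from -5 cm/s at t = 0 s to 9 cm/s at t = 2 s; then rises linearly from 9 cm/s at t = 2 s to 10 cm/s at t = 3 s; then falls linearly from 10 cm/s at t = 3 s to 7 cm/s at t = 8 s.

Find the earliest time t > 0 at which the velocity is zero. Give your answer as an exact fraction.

v changes sign on 0–2 s (from -5 to 9); the graph is linear there, so v = 0 at t = 0 + (5)·(2 − 0)/(9 − -5) = 5/7 s.

t = 5/7 s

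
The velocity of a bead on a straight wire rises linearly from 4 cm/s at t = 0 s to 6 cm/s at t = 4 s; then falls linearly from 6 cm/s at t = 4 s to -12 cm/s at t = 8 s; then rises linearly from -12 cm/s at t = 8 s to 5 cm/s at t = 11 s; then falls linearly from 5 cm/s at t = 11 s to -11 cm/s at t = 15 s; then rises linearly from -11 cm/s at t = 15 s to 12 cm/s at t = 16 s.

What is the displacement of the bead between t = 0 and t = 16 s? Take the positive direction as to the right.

-14 cm

Net displacement equals the area under the velocity-time graph (areas below the axis count negative).
0–4 s: ½(4 + 6)(4) = 20 cm
4–8 s: ½(6 + -12)(4) = -12 cm
8–11 s: ½(-12 + 5)(3) = -10.5 cm
11–15 s: ½(5 + -11)(4) = -12 cm
15–16 s: ½(-11 + 12)(1) = 0.5 cm
Net displacement = -14 cm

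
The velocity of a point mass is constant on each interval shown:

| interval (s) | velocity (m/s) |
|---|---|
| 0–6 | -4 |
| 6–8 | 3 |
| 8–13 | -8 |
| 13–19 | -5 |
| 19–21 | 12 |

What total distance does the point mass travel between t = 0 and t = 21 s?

Total distance travelled is ∫|v| dt — sum the magnitudes of each area piece.
0–6 s: |-4| × 6 = 24 m
6–8 s: |3| × 2 = 6 m
8–13 s: |-8| × 5 = 40 m
13–19 s: |-5| × 6 = 30 m
19–21 s: |12| × 2 = 24 m
Total distance = 124 m

124 m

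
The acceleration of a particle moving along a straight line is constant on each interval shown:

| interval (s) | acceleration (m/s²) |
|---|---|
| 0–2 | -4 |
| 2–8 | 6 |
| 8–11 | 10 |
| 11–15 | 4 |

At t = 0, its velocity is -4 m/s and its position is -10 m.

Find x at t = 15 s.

375 m

On each constant-a segment, Δv = aΔt and Δx = v₀Δt + ½aΔt²; chain segment to segment.
0–2 s: v starts -4 m/s; Δx = -4·2 + ½·-4·2² = -16 m; v ends -12 m/s.
2–8 s: v starts -12 m/s; Δx = -12·6 + ½·6·6² = 36 m; v ends 24 m/s.
8–11 s: v starts 24 m/s; Δx = 24·3 + ½·10·3² = 117 m; v ends 54 m/s.
11–15 s: v starts 54 m/s; Δx = 54·4 + ½·4·4² = 248 m; v ends 70 m/s.
x(15) = -10 + Σ Δx = 375 m.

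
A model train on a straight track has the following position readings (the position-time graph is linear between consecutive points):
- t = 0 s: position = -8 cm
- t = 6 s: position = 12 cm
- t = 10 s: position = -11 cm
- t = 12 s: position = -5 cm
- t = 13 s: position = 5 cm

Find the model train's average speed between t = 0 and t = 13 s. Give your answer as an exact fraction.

59/13 cm/s

Average speed = (total path length)/(elapsed time); on a piecewise-linear x-t graph the path length is Σ|Δx|.
0–6 s: |Δx| = |12 − -8| = 20 cm
6–10 s: |Δx| = |-11 − 12| = 23 cm
10–12 s: |Δx| = |-5 − -11| = 6 cm
12–13 s: |Δx| = |5 − -5| = 10 cm
Total path = 59 cm; average speed = 59/13 = 59/13 cm/s.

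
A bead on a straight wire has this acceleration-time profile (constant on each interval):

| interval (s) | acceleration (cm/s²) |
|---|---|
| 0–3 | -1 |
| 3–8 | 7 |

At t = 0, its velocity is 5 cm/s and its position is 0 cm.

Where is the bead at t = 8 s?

108 cm

On each constant-a segment, Δv = aΔt and Δx = v₀Δt + ½aΔt²; chain segment to segment.
0–3 s: v starts 5 cm/s; Δx = 5·3 + ½·-1·3² = 10.5 cm; v ends 2 cm/s.
3–8 s: v starts 2 cm/s; Δx = 2·5 + ½·7·5² = 97.5 cm; v ends 37 cm/s.
x(8) = 0 + Σ Δx = 108 cm.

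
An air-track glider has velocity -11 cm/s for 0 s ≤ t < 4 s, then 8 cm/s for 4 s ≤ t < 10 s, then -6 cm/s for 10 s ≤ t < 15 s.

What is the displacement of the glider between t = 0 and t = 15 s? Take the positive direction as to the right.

-26 cm

Net displacement equals the area under the velocity-time graph (areas below the axis count negative).
0–4 s: -11 × 4 = -44 cm
4–10 s: 8 × 6 = 48 cm
10–15 s: -6 × 5 = -30 cm
Net displacement = -26 cm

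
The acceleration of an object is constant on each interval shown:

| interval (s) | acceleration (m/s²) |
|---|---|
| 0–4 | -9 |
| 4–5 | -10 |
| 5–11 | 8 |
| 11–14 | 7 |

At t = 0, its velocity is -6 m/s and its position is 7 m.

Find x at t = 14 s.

On each constant-a segment, Δv = aΔt and Δx = v₀Δt + ½aΔt²; chain segment to segment.
0–4 s: v starts -6 m/s; Δx = -6·4 + ½·-9·4² = -96 m; v ends -42 m/s.
4–5 s: v starts -42 m/s; Δx = -42·1 + ½·-10·1² = -47 m; v ends -52 m/s.
5–11 s: v starts -52 m/s; Δx = -52·6 + ½·8·6² = -168 m; v ends -4 m/s.
11–14 s: v starts -4 m/s; Δx = -4·3 + ½·7·3² = 19.5 m; v ends 17 m/s.
x(14) = 7 + Σ Δx = -284.5 m.

-284.5 m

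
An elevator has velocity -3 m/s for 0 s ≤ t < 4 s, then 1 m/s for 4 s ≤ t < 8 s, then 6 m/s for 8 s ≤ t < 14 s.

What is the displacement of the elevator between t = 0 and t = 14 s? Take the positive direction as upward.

28 m

Displacement is the signed area under the v-t curve.
0–4 s: -3 × 4 = -12 m
4–8 s: 1 × 4 = 4 m
8–14 s: 6 × 6 = 36 m
Net displacement = 28 m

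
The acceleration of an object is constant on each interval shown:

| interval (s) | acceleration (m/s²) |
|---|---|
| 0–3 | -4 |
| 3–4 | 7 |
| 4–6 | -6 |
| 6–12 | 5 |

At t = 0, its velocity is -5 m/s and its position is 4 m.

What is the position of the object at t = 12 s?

On each constant-a segment, Δv = aΔt and Δx = v₀Δt + ½aΔt²; chain segment to segment.
0–3 s: v starts -5 m/s; Δx = -5·3 + ½·-4·3² = -33 m; v ends -17 m/s.
3–4 s: v starts -17 m/s; Δx = -17·1 + ½·7·1² = -13.5 m; v ends -10 m/s.
4–6 s: v starts -10 m/s; Δx = -10·2 + ½·-6·2² = -32 m; v ends -22 m/s.
6–12 s: v starts -22 m/s; Δx = -22·6 + ½·5·6² = -42 m; v ends 8 m/s.
x(12) = 4 + Σ Δx = -116.5 m.

-116.5 m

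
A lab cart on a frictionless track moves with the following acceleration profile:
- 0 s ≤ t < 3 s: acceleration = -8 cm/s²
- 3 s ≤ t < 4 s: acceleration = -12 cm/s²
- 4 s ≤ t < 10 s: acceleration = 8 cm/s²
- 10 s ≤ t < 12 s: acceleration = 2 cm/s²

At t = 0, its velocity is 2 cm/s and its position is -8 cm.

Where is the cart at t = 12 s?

-94 cm

On each constant-a segment, Δv = aΔt and Δx = v₀Δt + ½aΔt²; chain segment to segment.
0–3 s: v starts 2 cm/s; Δx = 2·3 + ½·-8·3² = -30 cm; v ends -22 cm/s.
3–4 s: v starts -22 cm/s; Δx = -22·1 + ½·-12·1² = -28 cm; v ends -34 cm/s.
4–10 s: v starts -34 cm/s; Δx = -34·6 + ½·8·6² = -60 cm; v ends 14 cm/s.
10–12 s: v starts 14 cm/s; Δx = 14·2 + ½·2·2² = 32 cm; v ends 18 cm/s.
x(12) = -8 + Σ Δx = -94 cm.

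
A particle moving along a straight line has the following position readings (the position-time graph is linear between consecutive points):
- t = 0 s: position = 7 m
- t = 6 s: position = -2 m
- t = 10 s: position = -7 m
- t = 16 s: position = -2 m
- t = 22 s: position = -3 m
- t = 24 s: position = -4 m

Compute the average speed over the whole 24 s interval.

Average speed = (total path length)/(elapsed time); on a piecewise-linear x-t graph the path length is Σ|Δx|.
0–6 s: |Δx| = |-2 − 7| = 9 m
6–10 s: |Δx| = |-7 − -2| = 5 m
10–16 s: |Δx| = |-2 − -7| = 5 m
16–22 s: |Δx| = |-3 − -2| = 1 m
22–24 s: |Δx| = |-4 − -3| = 1 m
Total path = 21 m; average speed = 21/24 = 0.875 m/s.

0.875 m/s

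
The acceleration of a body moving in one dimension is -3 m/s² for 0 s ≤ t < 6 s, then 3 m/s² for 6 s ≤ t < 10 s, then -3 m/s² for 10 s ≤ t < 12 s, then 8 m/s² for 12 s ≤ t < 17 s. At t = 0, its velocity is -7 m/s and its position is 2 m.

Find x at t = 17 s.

-197 m

On each constant-a segment, Δv = aΔt and Δx = v₀Δt + ½aΔt²; chain segment to segment.
0–6 s: v starts -7 m/s; Δx = -7·6 + ½·-3·6² = -96 m; v ends -25 m/s.
6–10 s: v starts -25 m/s; Δx = -25·4 + ½·3·4² = -76 m; v ends -13 m/s.
10–12 s: v starts -13 m/s; Δx = -13·2 + ½·-3·2² = -32 m; v ends -19 m/s.
12–17 s: v starts -19 m/s; Δx = -19·5 + ½·8·5² = 5 m; v ends 21 m/s.
x(17) = 2 + Σ Δx = -197 m.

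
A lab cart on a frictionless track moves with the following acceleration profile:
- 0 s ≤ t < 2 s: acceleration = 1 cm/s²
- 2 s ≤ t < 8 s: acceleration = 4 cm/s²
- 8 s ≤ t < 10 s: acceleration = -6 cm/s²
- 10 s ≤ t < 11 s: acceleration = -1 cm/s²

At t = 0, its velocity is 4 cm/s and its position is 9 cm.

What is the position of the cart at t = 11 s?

On each constant-a segment, Δv = aΔt and Δx = v₀Δt + ½aΔt²; chain segment to segment.
0–2 s: v starts 4 cm/s; Δx = 4·2 + ½·1·2² = 10 cm; v ends 6 cm/s.
2–8 s: v starts 6 cm/s; Δx = 6·6 + ½·4·6² = 108 cm; v ends 30 cm/s.
8–10 s: v starts 30 cm/s; Δx = 30·2 + ½·-6·2² = 48 cm; v ends 18 cm/s.
10–11 s: v starts 18 cm/s; Δx = 18·1 + ½·-1·1² = 17.5 cm; v ends 17 cm/s.
x(11) = 9 + Σ Δx = 192.5 cm.

192.5 cm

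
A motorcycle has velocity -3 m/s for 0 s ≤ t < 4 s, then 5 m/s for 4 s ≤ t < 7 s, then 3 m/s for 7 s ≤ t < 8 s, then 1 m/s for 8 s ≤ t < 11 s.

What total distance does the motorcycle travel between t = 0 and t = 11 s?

33 m

Total distance travelled is ∫|v| dt — sum the magnitudes of each area piece.
0–4 s: |-3| × 4 = 12 m
4–7 s: |5| × 3 = 15 m
7–8 s: |3| × 1 = 3 m
8–11 s: |1| × 3 = 3 m
Total distance = 33 m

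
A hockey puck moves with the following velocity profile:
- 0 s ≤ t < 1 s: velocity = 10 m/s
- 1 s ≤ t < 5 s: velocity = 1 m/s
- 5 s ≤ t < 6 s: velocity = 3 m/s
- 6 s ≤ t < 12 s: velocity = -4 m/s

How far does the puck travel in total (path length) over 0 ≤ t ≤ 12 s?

41 m

Total distance travelled is ∫|v| dt — sum the magnitudes of each area piece.
0–1 s: |10| × 1 = 10 m
1–5 s: |1| × 4 = 4 m
5–6 s: |3| × 1 = 3 m
6–12 s: |-4| × 6 = 24 m
Total distance = 41 m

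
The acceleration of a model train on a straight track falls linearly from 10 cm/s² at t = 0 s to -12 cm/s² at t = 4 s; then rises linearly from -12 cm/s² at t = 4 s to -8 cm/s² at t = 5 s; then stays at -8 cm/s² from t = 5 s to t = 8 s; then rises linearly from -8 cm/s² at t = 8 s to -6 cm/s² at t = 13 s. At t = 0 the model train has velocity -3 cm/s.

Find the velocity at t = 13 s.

Δv equals the area under the a-t graph; then v = v₀ + Δv.
0–4 s: ½(10 + -12)(4) = -4 cm/s
4–5 s: ½(-12 + -8)(1) = -10 cm/s
5–8 s: -8 × 3 = -24 cm/s
8–13 s: ½(-8 + -6)(5) = -35 cm/s
Δv = -73 cm/s, so v(13) = -3 + (-73) = -76 cm/s.

-76 cm/s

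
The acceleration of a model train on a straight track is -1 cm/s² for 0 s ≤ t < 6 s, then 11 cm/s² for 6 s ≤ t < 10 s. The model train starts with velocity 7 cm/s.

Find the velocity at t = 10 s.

45 cm/s

Δv equals the area under the a-t graph; then v = v₀ + Δv.
0–6 s: -1 × 6 = -6 cm/s
6–10 s: 11 × 4 = 44 cm/s
Δv = 38 cm/s, so v(10) = 7 + (38) = 45 cm/s.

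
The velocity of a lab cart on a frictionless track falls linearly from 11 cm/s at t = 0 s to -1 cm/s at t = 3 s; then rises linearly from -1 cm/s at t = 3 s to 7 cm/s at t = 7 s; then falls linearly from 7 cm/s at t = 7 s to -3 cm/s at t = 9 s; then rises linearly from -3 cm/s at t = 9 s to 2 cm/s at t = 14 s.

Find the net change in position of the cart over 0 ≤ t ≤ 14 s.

Displacement is the signed area under the v-t curve.
0–3 s: ½(11 + -1)(3) = 15 cm
3–7 s: ½(-1 + 7)(4) = 12 cm
7–9 s: ½(7 + -3)(2) = 4 cm
9–14 s: ½(-3 + 2)(5) = -2.5 cm
Net displacement = 28.5 cm

28.5 cm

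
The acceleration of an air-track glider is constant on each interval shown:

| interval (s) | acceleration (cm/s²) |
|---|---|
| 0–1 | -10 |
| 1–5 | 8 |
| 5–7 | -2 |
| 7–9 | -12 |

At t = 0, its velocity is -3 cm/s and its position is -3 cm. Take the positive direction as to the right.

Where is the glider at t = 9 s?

41 cm

On each constant-a segment, Δv = aΔt and Δx = v₀Δt + ½aΔt²; chain segment to segment.
0–1 s: v starts -3 cm/s; Δx = -3·1 + ½·-10·1² = -8 cm; v ends -13 cm/s.
1–5 s: v starts -13 cm/s; Δx = -13·4 + ½·8·4² = 12 cm; v ends 19 cm/s.
5–7 s: v starts 19 cm/s; Δx = 19·2 + ½·-2·2² = 34 cm; v ends 15 cm/s.
7–9 s: v starts 15 cm/s; Δx = 15·2 + ½·-12·2² = 6 cm; v ends -9 cm/s.
x(9) = -3 + Σ Δx = 41 cm.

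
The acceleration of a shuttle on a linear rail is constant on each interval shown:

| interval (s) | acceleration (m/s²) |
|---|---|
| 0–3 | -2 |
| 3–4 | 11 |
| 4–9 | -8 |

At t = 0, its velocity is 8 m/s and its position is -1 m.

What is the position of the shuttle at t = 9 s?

On each constant-a segment, Δv = aΔt and Δx = v₀Δt + ½aΔt²; chain segment to segment.
0–3 s: v starts 8 m/s; Δx = 8·3 + ½·-2·3² = 15 m; v ends 2 m/s.
3–4 s: v starts 2 m/s; Δx = 2·1 + ½·11·1² = 7.5 m; v ends 13 m/s.
4–9 s: v starts 13 m/s; Δx = 13·5 + ½·-8·5² = -35 m; v ends -27 m/s.
x(9) = -1 + Σ Δx = -13.5 m.

-13.5 m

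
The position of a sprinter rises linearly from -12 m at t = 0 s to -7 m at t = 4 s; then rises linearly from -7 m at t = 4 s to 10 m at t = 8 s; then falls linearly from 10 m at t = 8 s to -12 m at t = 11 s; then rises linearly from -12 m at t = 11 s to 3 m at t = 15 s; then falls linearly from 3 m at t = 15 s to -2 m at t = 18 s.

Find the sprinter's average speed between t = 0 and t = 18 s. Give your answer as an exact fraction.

32/9 m/s

Average speed = (total path length)/(elapsed time); on a piecewise-linear x-t graph the path length is Σ|Δx|.
0–4 s: |Δx| = |-7 − -12| = 5 m
4–8 s: |Δx| = |10 − -7| = 17 m
8–11 s: |Δx| = |-12 − 10| = 22 m
11–15 s: |Δx| = |3 − -12| = 15 m
15–18 s: |Δx| = |-2 − 3| = 5 m
Total path = 64 m; average speed = 64/18 = 32/9 m/s.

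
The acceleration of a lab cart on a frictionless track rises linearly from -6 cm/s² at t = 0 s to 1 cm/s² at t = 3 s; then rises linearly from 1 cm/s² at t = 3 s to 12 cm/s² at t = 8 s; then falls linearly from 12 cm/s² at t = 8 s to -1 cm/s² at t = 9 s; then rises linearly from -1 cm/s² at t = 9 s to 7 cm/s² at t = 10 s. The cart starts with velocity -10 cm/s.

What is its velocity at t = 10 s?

23.5 cm/s

Δv equals the area under the a-t graph; then v = v₀ + Δv.
0–3 s: ½(-6 + 1)(3) = -7.5 cm/s
3–8 s: ½(1 + 12)(5) = 32.5 cm/s
8–9 s: ½(12 + -1)(1) = 5.5 cm/s
9–10 s: ½(-1 + 7)(1) = 3 cm/s
Δv = 33.5 cm/s, so v(10) = -10 + (33.5) = 23.5 cm/s.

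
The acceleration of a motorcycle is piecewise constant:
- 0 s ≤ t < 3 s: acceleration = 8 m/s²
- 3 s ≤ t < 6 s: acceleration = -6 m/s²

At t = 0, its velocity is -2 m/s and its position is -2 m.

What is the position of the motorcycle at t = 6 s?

67 m

On each constant-a segment, Δv = aΔt and Δx = v₀Δt + ½aΔt²; chain segment to segment.
0–3 s: v starts -2 m/s; Δx = -2·3 + ½·8·3² = 30 m; v ends 22 m/s.
3–6 s: v starts 22 m/s; Δx = 22·3 + ½·-6·3² = 39 m; v ends 4 m/s.
x(6) = -2 + Σ Δx = 67 m.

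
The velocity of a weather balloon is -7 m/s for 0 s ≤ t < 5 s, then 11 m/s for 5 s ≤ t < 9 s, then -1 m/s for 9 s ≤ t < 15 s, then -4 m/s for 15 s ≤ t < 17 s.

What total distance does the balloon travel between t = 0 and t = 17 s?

93 m

Distance (not displacement) is the total path length: add the absolute areas under v-t.
0–5 s: |-7| × 5 = 35 m
5–9 s: |11| × 4 = 44 m
9–15 s: |-1| × 6 = 6 m
15–17 s: |-4| × 2 = 8 m
Total distance = 93 m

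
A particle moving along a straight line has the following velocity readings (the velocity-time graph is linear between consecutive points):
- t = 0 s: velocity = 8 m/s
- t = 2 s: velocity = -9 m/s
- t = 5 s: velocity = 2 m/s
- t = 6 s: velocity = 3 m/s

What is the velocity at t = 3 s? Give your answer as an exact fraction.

-16/3 m/s

On 2–5 s the graph is linear from -9 to 2 m/s: v(3) = -9 + (2 − -9)·(3 − 2)/(5 − 2) = -16/3 m/s.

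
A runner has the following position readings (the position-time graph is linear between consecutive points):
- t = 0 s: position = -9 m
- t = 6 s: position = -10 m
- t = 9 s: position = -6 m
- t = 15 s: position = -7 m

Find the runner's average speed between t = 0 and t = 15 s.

Average speed = (total path length)/(elapsed time); on a piecewise-linear x-t graph the path length is Σ|Δx|.
0–6 s: |Δx| = |-10 − -9| = 1 m
6–9 s: |Δx| = |-6 − -10| = 4 m
9–15 s: |Δx| = |-7 − -6| = 1 m
Total path = 6 m; average speed = 6/15 = 0.4 m/s.

0.4 m/s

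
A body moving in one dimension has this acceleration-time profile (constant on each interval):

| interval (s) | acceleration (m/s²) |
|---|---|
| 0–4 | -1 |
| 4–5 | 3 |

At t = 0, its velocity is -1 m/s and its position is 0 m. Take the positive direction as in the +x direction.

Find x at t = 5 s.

On each constant-a segment, Δv = aΔt and Δx = v₀Δt + ½aΔt²; chain segment to segment.
0–4 s: v starts -1 m/s; Δx = -1·4 + ½·-1·4² = -12 m; v ends -5 m/s.
4–5 s: v starts -5 m/s; Δx = -5·1 + ½·3·1² = -3.5 m; v ends -2 m/s.
x(5) = 0 + Σ Δx = -15.5 m.

-15.5 m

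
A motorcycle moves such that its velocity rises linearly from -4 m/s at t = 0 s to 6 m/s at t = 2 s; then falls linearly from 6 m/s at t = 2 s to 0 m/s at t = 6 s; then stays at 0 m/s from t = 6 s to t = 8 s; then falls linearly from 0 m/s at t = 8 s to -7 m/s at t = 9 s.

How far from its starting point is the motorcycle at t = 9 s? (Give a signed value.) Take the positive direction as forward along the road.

Net displacement equals the area under the velocity-time graph (areas below the axis count negative).
0–2 s: ½(-4 + 6)(2) = 2 m
2–6 s: ½(6 + 0)(4) = 12 m
6–8 s: 0 × 2 = 0 m
8–9 s: ½(0 + -7)(1) = -3.5 m
Net displacement = 10.5 m

10.5 m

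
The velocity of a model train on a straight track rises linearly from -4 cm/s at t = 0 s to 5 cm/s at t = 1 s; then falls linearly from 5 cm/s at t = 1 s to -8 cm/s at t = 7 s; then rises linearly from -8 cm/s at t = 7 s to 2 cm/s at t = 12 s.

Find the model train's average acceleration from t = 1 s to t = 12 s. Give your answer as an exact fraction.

-3/11 cm/s²

Average acceleration = Δv/Δt = (2 − 5)/(12 − 1) = -3/11 cm/s².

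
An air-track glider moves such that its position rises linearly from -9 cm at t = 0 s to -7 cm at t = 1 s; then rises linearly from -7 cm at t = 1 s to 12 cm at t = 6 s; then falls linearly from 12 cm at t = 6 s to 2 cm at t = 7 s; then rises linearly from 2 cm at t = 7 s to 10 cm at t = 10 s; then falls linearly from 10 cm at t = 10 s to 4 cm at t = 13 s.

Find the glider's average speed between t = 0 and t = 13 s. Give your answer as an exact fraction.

Average speed = (total path length)/(elapsed time); on a piecewise-linear x-t graph the path length is Σ|Δx|.
0–1 s: |Δx| = |-7 − -9| = 2 cm
1–6 s: |Δx| = |12 − -7| = 19 cm
6–7 s: |Δx| = |2 − 12| = 10 cm
7–10 s: |Δx| = |10 − 2| = 8 cm
10–13 s: |Δx| = |4 − 10| = 6 cm
Total path = 45 cm; average speed = 45/13 = 45/13 cm/s.

45/13 cm/s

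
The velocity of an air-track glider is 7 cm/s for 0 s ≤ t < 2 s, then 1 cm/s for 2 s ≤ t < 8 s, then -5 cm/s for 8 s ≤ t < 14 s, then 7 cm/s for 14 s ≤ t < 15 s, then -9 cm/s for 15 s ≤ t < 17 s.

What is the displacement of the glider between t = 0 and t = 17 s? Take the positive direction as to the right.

-21 cm

Net displacement equals the area under the velocity-time graph (areas below the axis count negative).
0–2 s: 7 × 2 = 14 cm
2–8 s: 1 × 6 = 6 cm
8–14 s: -5 × 6 = -30 cm
14–15 s: 7 × 1 = 7 cm
15–17 s: -9 × 2 = -18 cm
Net displacement = -21 cm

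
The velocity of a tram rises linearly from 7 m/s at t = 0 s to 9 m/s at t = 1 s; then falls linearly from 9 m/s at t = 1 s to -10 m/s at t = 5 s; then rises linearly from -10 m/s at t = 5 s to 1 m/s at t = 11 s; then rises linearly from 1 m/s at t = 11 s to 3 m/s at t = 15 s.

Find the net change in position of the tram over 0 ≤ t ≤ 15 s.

-13 m

Net displacement equals the area under the velocity-time graph (areas below the axis count negative).
0–1 s: ½(7 + 9)(1) = 8 m
1–5 s: ½(9 + -10)(4) = -2 m
5–11 s: ½(-10 + 1)(6) = -27 m
11–15 s: ½(1 + 3)(4) = 8 m
Net displacement = -13 m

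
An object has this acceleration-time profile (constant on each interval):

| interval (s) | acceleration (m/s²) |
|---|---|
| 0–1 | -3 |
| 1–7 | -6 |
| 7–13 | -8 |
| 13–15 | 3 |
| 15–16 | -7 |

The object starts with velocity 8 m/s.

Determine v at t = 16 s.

Δv equals the area under the a-t graph; then v = v₀ + Δv.
0–1 s: -3 × 1 = -3 m/s
1–7 s: -6 × 6 = -36 m/s
7–13 s: -8 × 6 = -48 m/s
13–15 s: 3 × 2 = 6 m/s
15–16 s: -7 × 1 = -7 m/s
Δv = -88 m/s, so v(16) = 8 + (-88) = -80 m/s.

-80 m/s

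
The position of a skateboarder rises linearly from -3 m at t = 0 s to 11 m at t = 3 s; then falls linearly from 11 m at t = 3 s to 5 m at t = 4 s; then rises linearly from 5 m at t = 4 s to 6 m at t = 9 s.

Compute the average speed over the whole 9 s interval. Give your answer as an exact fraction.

7/3 m/s

Average speed = (total path length)/(elapsed time); on a piecewise-linear x-t graph the path length is Σ|Δx|.
0–3 s: |Δx| = |11 − -3| = 14 m
3–4 s: |Δx| = |5 − 11| = 6 m
4–9 s: |Δx| = |6 − 5| = 1 m
Total path = 21 m; average speed = 21/9 = 7/3 m/s.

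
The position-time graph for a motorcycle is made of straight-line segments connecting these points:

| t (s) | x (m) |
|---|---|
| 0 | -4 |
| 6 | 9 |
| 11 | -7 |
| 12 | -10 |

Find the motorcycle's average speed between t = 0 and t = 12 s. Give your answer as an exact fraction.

Average speed = (total path length)/(elapsed time); on a piecewise-linear x-t graph the path length is Σ|Δx|.
0–6 s: |Δx| = |9 − -4| = 13 m
6–11 s: |Δx| = |-7 − 9| = 16 m
11–12 s: |Δx| = |-10 − -7| = 3 m
Total path = 32 m; average speed = 32/12 = 8/3 m/s.

8/3 m/s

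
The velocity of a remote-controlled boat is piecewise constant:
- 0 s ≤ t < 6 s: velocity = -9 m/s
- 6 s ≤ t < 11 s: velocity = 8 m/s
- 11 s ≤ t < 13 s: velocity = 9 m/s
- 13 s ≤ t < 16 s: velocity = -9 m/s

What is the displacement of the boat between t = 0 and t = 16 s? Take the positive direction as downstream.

Displacement is the signed area under the v-t curve.
0–6 s: -9 × 6 = -54 m
6–11 s: 8 × 5 = 40 m
11–13 s: 9 × 2 = 18 m
13–16 s: -9 × 3 = -27 m
Net displacement = -23 m

-23 m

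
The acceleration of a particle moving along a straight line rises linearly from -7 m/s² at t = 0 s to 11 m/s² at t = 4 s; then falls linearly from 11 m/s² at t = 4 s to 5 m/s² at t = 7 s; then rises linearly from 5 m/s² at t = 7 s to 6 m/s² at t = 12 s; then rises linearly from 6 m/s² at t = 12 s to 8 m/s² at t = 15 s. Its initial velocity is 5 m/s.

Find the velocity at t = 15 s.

85.5 m/s

Δv equals the area under the a-t graph; then v = v₀ + Δv.
0–4 s: ½(-7 + 11)(4) = 8 m/s
4–7 s: ½(11 + 5)(3) = 24 m/s
7–12 s: ½(5 + 6)(5) = 27.5 m/s
12–15 s: ½(6 + 8)(3) = 21 m/s
Δv = 80.5 m/s, so v(15) = 5 + (80.5) = 85.5 m/s.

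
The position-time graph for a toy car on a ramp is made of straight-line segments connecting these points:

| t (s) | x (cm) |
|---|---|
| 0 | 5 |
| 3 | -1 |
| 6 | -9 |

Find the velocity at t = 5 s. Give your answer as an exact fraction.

Velocity is the slope of the x-t graph on 3–6 s: (-9 − -1)/(6 − 3) = -8/3 cm/s.

-8/3 cm/s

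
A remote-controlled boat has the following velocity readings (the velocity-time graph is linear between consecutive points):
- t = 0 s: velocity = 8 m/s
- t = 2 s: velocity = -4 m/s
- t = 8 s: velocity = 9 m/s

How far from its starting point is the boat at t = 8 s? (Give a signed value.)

Net displacement equals the area under the velocity-time graph (areas below the axis count negative).
0–2 s: ½(8 + -4)(2) = 4 m
2–8 s: ½(-4 + 9)(6) = 15 m
Net displacement = 19 m

19 m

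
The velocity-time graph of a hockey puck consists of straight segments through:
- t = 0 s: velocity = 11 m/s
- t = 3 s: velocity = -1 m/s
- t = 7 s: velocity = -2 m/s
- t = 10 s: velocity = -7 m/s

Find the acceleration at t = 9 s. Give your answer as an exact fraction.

-5/3 m/s²

Acceleration is the slope of the v-t graph on 7–10 s: (-7 − -2)/(10 − 7) = -5/3 m/s².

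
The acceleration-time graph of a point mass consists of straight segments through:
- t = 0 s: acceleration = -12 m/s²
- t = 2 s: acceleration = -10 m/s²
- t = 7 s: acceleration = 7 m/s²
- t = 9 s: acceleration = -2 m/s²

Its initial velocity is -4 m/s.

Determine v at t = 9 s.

-28.5 m/s

Δv equals the area under the a-t graph; then v = v₀ + Δv.
0–2 s: ½(-12 + -10)(2) = -22 m/s
2–7 s: ½(-10 + 7)(5) = -7.5 m/s
7–9 s: ½(7 + -2)(2) = 5 m/s
Δv = -24.5 m/s, so v(9) = -4 + (-24.5) = -28.5 m/s.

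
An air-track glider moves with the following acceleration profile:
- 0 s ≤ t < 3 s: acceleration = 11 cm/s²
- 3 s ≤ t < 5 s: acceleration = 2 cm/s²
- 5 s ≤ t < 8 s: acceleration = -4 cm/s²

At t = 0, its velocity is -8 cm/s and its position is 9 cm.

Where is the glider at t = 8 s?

157.5 cm

On each constant-a segment, Δv = aΔt and Δx = v₀Δt + ½aΔt²; chain segment to segment.
0–3 s: v starts -8 cm/s; Δx = -8·3 + ½·11·3² = 25.5 cm; v ends 25 cm/s.
3–5 s: v starts 25 cm/s; Δx = 25·2 + ½·2·2² = 54 cm; v ends 29 cm/s.
5–8 s: v starts 29 cm/s; Δx = 29·3 + ½·-4·3² = 69 cm; v ends 17 cm/s.
x(8) = 9 + Σ Δx = 157.5 cm.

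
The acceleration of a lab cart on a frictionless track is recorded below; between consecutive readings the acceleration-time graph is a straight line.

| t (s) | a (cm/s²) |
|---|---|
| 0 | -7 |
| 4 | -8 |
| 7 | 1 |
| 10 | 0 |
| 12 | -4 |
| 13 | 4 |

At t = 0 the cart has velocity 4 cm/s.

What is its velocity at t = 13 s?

Δv equals the area under the a-t graph; then v = v₀ + Δv.
0–4 s: ½(-7 + -8)(4) = -30 cm/s
4–7 s: ½(-8 + 1)(3) = -10.5 cm/s
7–10 s: ½(1 + 0)(3) = 1.5 cm/s
10–12 s: ½(0 + -4)(2) = -4 cm/s
12–13 s: ½(-4 + 4)(1) = 0 cm/s
Δv = -43 cm/s, so v(13) = 4 + (-43) = -39 cm/s.

-39 cm/s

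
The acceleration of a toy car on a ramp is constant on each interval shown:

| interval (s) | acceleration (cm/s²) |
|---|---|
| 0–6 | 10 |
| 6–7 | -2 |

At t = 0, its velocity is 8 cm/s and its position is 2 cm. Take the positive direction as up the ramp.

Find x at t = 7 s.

On each constant-a segment, Δv = aΔt and Δx = v₀Δt + ½aΔt²; chain segment to segment.
0–6 s: v starts 8 cm/s; Δx = 8·6 + ½·10·6² = 228 cm; v ends 68 cm/s.
6–7 s: v starts 68 cm/s; Δx = 68·1 + ½·-2·1² = 67 cm; v ends 66 cm/s.
x(7) = 2 + Σ Δx = 297 cm.

297 cm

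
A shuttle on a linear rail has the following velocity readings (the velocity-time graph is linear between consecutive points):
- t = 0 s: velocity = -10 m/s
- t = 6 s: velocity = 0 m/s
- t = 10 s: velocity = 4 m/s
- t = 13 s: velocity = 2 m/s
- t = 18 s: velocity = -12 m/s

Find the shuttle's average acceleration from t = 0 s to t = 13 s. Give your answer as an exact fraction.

12/13 m/s²

Average acceleration = Δv/Δt = (2 − -10)/(13 − 0) = 12/13 m/s².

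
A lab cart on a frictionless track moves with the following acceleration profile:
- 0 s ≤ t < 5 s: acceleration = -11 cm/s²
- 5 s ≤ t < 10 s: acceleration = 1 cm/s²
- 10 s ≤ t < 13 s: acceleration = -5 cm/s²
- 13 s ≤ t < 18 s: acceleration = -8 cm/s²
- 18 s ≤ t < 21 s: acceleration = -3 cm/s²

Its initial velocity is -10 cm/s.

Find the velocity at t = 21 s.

Δv equals the area under the a-t graph; then v = v₀ + Δv.
0–5 s: -11 × 5 = -55 cm/s
5–10 s: 1 × 5 = 5 cm/s
10–13 s: -5 × 3 = -15 cm/s
13–18 s: -8 × 5 = -40 cm/s
18–21 s: -3 × 3 = -9 cm/s
Δv = -114 cm/s, so v(21) = -10 + (-114) = -124 cm/s.

-124 cm/s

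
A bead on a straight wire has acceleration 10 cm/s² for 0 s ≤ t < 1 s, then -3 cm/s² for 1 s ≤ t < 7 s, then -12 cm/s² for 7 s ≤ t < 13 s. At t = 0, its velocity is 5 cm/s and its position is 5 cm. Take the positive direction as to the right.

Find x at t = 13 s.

On each constant-a segment, Δv = aΔt and Δx = v₀Δt + ½aΔt²; chain segment to segment.
0–1 s: v starts 5 cm/s; Δx = 5·1 + ½·10·1² = 10 cm; v ends 15 cm/s.
1–7 s: v starts 15 cm/s; Δx = 15·6 + ½·-3·6² = 36 cm; v ends -3 cm/s.
7–13 s: v starts -3 cm/s; Δx = -3·6 + ½·-12·6² = -234 cm; v ends -75 cm/s.
x(13) = 5 + Σ Δx = -183 cm.

-183 cm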